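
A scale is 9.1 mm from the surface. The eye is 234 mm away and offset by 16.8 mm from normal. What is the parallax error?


error = h * offset / d
= 9.1 * 16.8 / 234
= 0.6533

0.6533


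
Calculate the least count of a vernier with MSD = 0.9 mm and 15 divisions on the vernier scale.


LC = MSD / n_div
= 0.9 / 15
= 0.0600

0.0600


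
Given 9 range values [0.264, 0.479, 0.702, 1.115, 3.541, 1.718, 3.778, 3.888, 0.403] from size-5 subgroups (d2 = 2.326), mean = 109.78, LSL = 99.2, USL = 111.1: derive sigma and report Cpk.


R_bar = (0.264 + 0.479 + 0.702 + 1.115 + 3.541 + 1.718 + 3.778 + 3.888 + 0.403) / 9 = 1.7653333
sigma = R_bar / d2 = 1.7653333 / 2.326 = 0.75895671
Cp = (USL - LSL)/(6*sigma) = (111.1 - 99.2)/(6*0.75895671) = 2.6132
Cpu = (111.1 - 109.78)/(3*0.75895671) = 0.5797
Cpl = (109.78 - 99.2)/(3*0.75895671) = 4.6467
Cpk = min(Cpu, Cpl) = 0.5797

0.5797


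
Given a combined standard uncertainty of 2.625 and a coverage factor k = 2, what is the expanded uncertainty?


U = k * uc
U = 2 * 2.625
U = 5.2500

5.2500


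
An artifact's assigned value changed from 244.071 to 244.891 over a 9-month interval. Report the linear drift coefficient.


rate = (v2 - v1) / months
= (244.891 - 244.071) / 9
= 0.8200 / 9
= 0.0911

0.0911


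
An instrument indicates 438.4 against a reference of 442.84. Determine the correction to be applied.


Correction = standard - reading
= 442.84 - 438.4
= 4.4400

4.4400


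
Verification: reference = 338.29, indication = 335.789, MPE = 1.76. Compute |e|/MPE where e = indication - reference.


e = indication - reference = 335.789 - 338.29 = -2.5010
|e| = 2.5010
ratio = |e| / MPE = 2.5010 / 1.76
ratio = 1.4210

1.4210


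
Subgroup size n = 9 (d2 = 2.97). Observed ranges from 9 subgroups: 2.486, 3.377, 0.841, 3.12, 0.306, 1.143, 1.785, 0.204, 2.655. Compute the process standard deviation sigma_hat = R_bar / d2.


R_bar = (2.486 + 3.377 + 0.841 + 3.12 + 0.306 + 1.143 + 1.785 + 0.204 + 2.655) / 9
R_bar = 15.917 / 9 = 1.7685556
sigma_hat = R_bar / d2 = 1.7685556 / 2.97 = 0.5955

0.5955


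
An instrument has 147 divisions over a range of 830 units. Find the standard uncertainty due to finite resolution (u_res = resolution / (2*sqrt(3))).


resolution = range / divisions
resolution = 830 / 147 = 5.6462585
u_res = resolution / (2*sqrt(3))
u_res = 5.6462585 / 3.4641016
u_res = 1.6299

1.6299


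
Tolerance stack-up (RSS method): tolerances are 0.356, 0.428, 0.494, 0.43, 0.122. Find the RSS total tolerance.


RSS = sqrt(0.356^2 + 0.428^2 + 0.494^2 + 0.43^2 + 0.122^2)
= sqrt(0.75374)
= 0.8682

0.8682


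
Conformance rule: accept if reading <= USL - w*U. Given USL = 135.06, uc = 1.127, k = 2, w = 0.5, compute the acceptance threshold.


U = k * uc = 2 * 1.127 = 2.254
guard band g = w * U = 0.5 * 2.254 = 1.127
AL = USL - g = 135.06 - 1.127
AL = 133.9330

133.9330


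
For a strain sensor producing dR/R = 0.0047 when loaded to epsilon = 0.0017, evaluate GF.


GF = (dR/R) / epsilon
= 0.0047 / 0.0017
= 2.7647

2.7647


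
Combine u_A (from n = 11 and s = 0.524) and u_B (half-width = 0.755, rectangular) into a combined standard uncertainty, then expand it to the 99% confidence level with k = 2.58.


u_A = s / sqrt(n) = 0.524 / sqrt(11) = 0.15799194
u_B = half_width / sqrt(3) = 0.755 / sqrt(3) = 0.43589945
uc = sqrt(u_A^2 + u_B^2) = sqrt(0.15799194^2 + 0.43589945^2) = 0.46364834
U = k * uc = 2.58 * 0.46364834
U = 1.1962

1.1962


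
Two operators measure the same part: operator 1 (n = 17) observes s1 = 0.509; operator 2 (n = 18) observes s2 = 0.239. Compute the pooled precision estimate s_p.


s_p = sqrt(((n1-1)*s1^2 + (n2-1)*s2^2) / (n1+n2-2))
numerator = (17-1)*0.509^2 + (18-1)*0.239^2 = 4.145296 + 0.971057 = 5.116353
denominator = 17 + 18 - 2 = 33
s_p^2 = 5.116353 / 33 = 0.155041
s_p = sqrt(0.155041) = 0.3938

0.3938


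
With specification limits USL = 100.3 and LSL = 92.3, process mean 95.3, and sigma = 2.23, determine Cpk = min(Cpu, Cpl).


Cpu = (USL - mean) / (3*sigma) = (100.3 - 95.3) / (3*2.23) = 0.7474
Cpl = (mean - LSL) / (3*sigma) = (95.3 - 92.3) / (3*2.23) = 0.4484
Cpk = min(Cpu, Cpl) = 0.4484

0.4484


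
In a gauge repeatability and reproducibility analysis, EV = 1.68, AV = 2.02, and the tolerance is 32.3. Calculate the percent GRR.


GRR = sqrt(EV^2 + AV^2) = sqrt(1.68^2 + 2.02^2) = 2.627318
%GRR = GRR / tol * 100 = 2.627318 / 32.3 * 100
%GRR = 8.1341

8.1341


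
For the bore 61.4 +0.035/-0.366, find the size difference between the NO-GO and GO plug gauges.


GO = nominal - lower_tol (smallest hole = maximum material condition)
GO = 61.4 - 0.366 = 61.034
NO-GO = nominal + upper_tol (largest hole = least material condition)
NO-GO = 61.4 + 0.035 = 61.435
spread = NO-GO - GO = 61.435 - 61.034 = 0.4010

0.4010


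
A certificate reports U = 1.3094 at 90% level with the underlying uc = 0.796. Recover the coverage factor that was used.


k = U / uc
k = 1.3094 / 0.796
k = 1.645

1.645


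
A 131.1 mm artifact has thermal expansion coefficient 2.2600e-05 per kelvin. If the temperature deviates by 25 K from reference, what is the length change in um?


dL = L * alpha * dT
= 131.1 * 2.2600e-05 * 25
= 0.0740715 mm
dL_um = 0.0740715 * 1000 = 74.0715 um

74.0715


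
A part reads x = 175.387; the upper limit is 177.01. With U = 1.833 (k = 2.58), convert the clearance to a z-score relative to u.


u = U / k = 1.833 / 2.58 = 0.71046512
margin = |USL - x| = |177.01 - 175.387| = 1.623
z = margin / u = 1.623 / 0.71046512
z = 2.2844

2.2844


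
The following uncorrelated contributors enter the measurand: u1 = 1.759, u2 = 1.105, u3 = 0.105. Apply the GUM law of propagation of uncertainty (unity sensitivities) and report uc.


uc = sqrt(1.759^2 + 1.105^2 + 0.105^2)
uc = sqrt(4.326131)
uc = 2.0799

2.0799


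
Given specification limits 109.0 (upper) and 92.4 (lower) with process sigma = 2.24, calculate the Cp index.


Cp = (USL - LSL) / (6 * sigma)
= (109.0 - 92.4) / (6 * 2.24)
= 16.6000 / 13.4400
= 1.2351

1.2351


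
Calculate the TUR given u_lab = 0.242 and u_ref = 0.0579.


TUR = u_lab / u_ref
= 0.242 / 0.0579
= 4.1796

4.1796


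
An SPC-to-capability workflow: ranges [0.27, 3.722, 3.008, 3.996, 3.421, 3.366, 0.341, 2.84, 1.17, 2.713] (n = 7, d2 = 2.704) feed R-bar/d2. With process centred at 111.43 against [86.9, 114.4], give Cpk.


R_bar = (0.27 + 3.722 + 3.008 + 3.996 + 3.421 + 3.366 + 0.341 + 2.84 + 1.17 + 2.713) / 10 = 2.4847
sigma = R_bar / d2 = 2.4847 / 2.704 = 0.91889793
Cp = (USL - LSL)/(6*sigma) = (114.4 - 86.9)/(6*0.91889793) = 4.9879
Cpu = (114.4 - 111.43)/(3*0.91889793) = 1.0774
Cpl = (111.43 - 86.9)/(3*0.91889793) = 8.8983
Cpk = min(Cpu, Cpl) = 1.0774

1.0774


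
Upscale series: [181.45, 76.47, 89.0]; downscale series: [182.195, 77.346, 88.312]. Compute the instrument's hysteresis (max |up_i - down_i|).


|181.45 - 182.195| = 0.7450
|76.47 - 77.346| = 0.8760
|89.0 - 88.312| = 0.6880
hysteresis = max(diffs) = 0.8760

0.8760


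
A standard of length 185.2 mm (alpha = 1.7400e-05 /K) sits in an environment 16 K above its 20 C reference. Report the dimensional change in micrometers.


dL = L * alpha * dT
= 185.2 * 1.7400e-05 * 16
= 0.0515597 mm
dL_um = 0.0515597 * 1000 = 51.5597 um

51.5597


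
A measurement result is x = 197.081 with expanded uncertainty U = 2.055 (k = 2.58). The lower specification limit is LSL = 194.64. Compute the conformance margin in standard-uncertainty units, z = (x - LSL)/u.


u = U / k = 2.055 / 2.58 = 0.79651163
margin = |LSL - x| = |194.64 - 197.081| = 2.441
z = margin / u = 2.441 / 0.79651163
z = 3.0646

3.0646


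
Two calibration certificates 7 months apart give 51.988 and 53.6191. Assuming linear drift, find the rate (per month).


rate = (v2 - v1) / months
= (53.6191 - 51.988) / 7
= 1.6311 / 7
= 0.2330

0.2330


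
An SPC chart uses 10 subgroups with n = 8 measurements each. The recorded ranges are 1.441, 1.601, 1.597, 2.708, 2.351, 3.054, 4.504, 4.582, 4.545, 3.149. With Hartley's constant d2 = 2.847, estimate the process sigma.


R_bar = (1.441 + 1.601 + 1.597 + 2.708 + 2.351 + 3.054 + 4.504 + 4.582 + 4.545 + 3.149) / 10
R_bar = 29.532 / 10 = 2.9532
sigma_hat = R_bar / d2 = 2.9532 / 2.847 = 1.0373

1.0373


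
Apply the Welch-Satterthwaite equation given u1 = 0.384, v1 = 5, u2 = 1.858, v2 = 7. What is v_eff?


uc = sqrt(u1^2 + u2^2) = sqrt(0.384^2 + 1.858^2) = 1.8972665
v_eff = uc^4 / (u1^4/v1 + u2^4/v2)
= 1.8972665^4 / (0.384^4/5 + 1.858^4/7)
= 12.957265 / 1.7068396
v_eff = 7.5914

7.5914


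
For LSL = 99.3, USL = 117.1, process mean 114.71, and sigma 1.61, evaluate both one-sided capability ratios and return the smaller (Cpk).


Cpu = (USL - mean) / (3*sigma) = (117.1 - 114.71) / (3*1.61) = 0.4948
Cpl = (mean - LSL) / (3*sigma) = (114.71 - 99.3) / (3*1.61) = 3.1905
Cpk = min(Cpu, Cpl) = 0.4948

0.4948


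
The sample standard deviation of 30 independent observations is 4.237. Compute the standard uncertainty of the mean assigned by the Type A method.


u_A = s / sqrt(n)
u_A = 4.237 / sqrt(30)
u_A = 4.237 / 5.4772256
u_A = 0.7736

0.7736


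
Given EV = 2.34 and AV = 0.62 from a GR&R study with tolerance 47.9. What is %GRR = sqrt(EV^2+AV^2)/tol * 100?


GRR = sqrt(EV^2 + AV^2) = sqrt(2.34^2 + 0.62^2) = 2.4207437
%GRR = GRR / tol * 100 = 2.4207437 / 47.9 * 100
%GRR = 5.0537

5.0537


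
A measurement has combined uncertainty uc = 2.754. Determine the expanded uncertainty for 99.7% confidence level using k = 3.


U = k * uc
U = 3 * 2.754
U = 8.2620

8.2620


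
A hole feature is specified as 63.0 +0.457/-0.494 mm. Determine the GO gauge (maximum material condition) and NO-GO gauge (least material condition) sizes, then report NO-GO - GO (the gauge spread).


GO = nominal - lower_tol (smallest hole = maximum material condition)
GO = 63.0 - 0.494 = 62.506
NO-GO = nominal + upper_tol (largest hole = least material condition)
NO-GO = 63.0 + 0.457 = 63.457
spread = NO-GO - GO = 63.457 - 62.506 = 0.9510

0.9510


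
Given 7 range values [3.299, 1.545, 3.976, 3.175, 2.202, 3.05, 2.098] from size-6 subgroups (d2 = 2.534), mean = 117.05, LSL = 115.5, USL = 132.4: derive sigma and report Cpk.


R_bar = (3.299 + 1.545 + 3.976 + 3.175 + 2.202 + 3.05 + 2.098) / 7 = 2.7635714
sigma = R_bar / d2 = 2.7635714 / 2.534 = 1.0905964
Cp = (USL - LSL)/(6*sigma) = (132.4 - 115.5)/(6*1.0905964) = 2.5827
Cpu = (132.4 - 117.05)/(3*1.0905964) = 4.6916
Cpl = (117.05 - 115.5)/(3*1.0905964) = 0.4737
Cpk = min(Cpu, Cpl) = 0.4737

0.4737


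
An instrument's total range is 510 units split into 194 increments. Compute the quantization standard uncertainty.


resolution = range / divisions
resolution = 510 / 194 = 2.628866
u_res = resolution / (2*sqrt(3))
u_res = 2.628866 / 3.4641016
u_res = 0.7589

0.7589


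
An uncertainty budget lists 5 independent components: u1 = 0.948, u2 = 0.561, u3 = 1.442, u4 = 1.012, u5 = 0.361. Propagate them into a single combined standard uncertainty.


uc = sqrt(0.948^2 + 0.561^2 + 1.442^2 + 1.012^2 + 0.361^2)
uc = sqrt(4.447254)
uc = 2.1089

2.1089


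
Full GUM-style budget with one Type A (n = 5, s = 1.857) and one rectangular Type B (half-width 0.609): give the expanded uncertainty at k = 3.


u_A = s / sqrt(n) = 1.857 / sqrt(5) = 0.83047565
u_B = half_width / sqrt(3) = 0.609 / sqrt(3) = 0.35160631
uc = sqrt(u_A^2 + u_B^2) = sqrt(0.83047565^2 + 0.35160631^2) = 0.90184079
U = k * uc = 3 * 0.90184079
U = 2.7055

2.7055


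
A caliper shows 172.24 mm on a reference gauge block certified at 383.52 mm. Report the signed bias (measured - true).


Systematic error = measured - true
= 172.24 - 383.52
= -211.2800

-211.2800


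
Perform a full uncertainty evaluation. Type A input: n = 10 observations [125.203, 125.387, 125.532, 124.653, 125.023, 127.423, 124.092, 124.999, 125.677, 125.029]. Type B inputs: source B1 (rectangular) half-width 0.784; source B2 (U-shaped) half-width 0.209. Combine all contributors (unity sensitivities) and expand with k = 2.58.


mean = (125.203 + 125.387 + 125.532 + 124.653 + 125.023 + 127.423 + 124.092 + 124.999 + 125.677 + 125.029) / 10 = 125.3018
s = sqrt(sum((x - mean)^2)/(n-1)) = 0.87169513
u_A = s / sqrt(n) = 0.87169513 / sqrt(10) = 0.2756542
u_B1 = 0.784 / sqrt(3) = 0.45264261
u_B2 = 0.209 / sqrt(2) = 0.14778532
uc = sqrt(0.2756542^2 + 0.45264261^2 + 0.14778532^2) = 0.55019185
U = k * uc = 2.58 * 0.55019185
U = 1.4195

1.4195


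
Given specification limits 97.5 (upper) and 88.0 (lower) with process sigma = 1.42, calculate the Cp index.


Cp = (USL - LSL) / (6 * sigma)
= (97.5 - 88.0) / (6 * 1.42)
= 9.5000 / 8.5200
= 1.1150

1.1150


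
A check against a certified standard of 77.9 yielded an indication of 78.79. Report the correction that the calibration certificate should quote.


Correction = standard - reading
= 77.9 - 78.79
= -0.8900

-0.8900


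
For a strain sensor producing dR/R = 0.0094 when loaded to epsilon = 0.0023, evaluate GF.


GF = (dR/R) / epsilon
= 0.0094 / 0.0023
= 4.0870

4.0870


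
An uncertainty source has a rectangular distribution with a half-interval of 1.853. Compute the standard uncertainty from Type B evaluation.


u_B = half_width / sqrt(3)
u_B = 1.853 / 1.7320508
u_B = 1.0698

1.0698


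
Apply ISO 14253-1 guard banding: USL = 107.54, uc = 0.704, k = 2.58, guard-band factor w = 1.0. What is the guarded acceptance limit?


U = k * uc = 2.58 * 0.704 = 1.81632
guard band g = w * U = 1.0 * 1.81632 = 1.81632
AL = USL - g = 107.54 - 1.81632
AL = 105.7237

105.7237


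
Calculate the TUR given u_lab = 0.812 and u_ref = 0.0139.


TUR = u_lab / u_ref
= 0.812 / 0.0139
= 58.4173

58.4173


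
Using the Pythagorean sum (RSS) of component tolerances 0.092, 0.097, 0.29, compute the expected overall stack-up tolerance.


RSS = sqrt(0.092^2 + 0.097^2 + 0.29^2)
= sqrt(0.101973)
= 0.3193

0.3193


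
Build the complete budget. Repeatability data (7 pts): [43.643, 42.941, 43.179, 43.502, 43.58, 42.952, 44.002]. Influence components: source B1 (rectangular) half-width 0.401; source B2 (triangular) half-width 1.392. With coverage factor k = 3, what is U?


mean = (43.643 + 42.941 + 43.179 + 43.502 + 43.58 + 42.952 + 44.002) / 7 = 43.39985714
s = sqrt(sum((x - mean)^2)/(n-1)) = 0.39253086
u_A = s / sqrt(n) = 0.39253086 / sqrt(7) = 0.14836272
u_B1 = 0.401 / sqrt(3) = 0.23151746
u_B2 = 1.392 / sqrt(6) = 0.56828162
uc = sqrt(0.14836272^2 + 0.23151746^2 + 0.56828162^2) = 0.63131278
U = k * uc = 3 * 0.63131278
U = 1.8939

1.8939


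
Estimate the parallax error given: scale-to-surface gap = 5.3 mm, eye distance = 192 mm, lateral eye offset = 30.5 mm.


error = h * offset / d
= 5.3 * 30.5 / 192
= 0.8419

0.8419


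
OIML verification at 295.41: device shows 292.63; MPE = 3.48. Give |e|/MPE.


e = indication - reference = 292.63 - 295.41 = -2.7800
|e| = 2.7800
ratio = |e| / MPE = 2.7800 / 3.48
ratio = 0.7989

0.7989


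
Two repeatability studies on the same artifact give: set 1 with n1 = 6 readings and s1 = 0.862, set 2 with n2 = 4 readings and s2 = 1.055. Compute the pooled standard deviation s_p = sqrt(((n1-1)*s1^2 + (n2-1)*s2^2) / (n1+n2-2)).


s_p = sqrt(((n1-1)*s1^2 + (n2-1)*s2^2) / (n1+n2-2))
numerator = (6-1)*0.862^2 + (4-1)*1.055^2 = 3.71522 + 3.339075 = 7.054295
denominator = 6 + 4 - 2 = 8
s_p^2 = 7.054295 / 8 = 0.88178687
s_p = sqrt(0.88178687) = 0.9390

0.9390


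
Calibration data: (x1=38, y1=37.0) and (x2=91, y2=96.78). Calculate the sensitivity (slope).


slope = (y2 - y1) / (x2 - x1)
= (96.78 - 37.0) / (91 - 38)
= 59.7800 / 53
= 1.1279

1.1279


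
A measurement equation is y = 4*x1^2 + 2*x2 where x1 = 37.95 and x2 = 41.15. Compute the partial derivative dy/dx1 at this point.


y = 4*x1^2 + 2*x2
dy/dx1 = 2*4*x1
Evaluate at x1 = 37.95: c1 = 8 * 37.95
c1 = 303.6000

303.6000


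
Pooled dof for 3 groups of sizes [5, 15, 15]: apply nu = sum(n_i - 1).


nu = sum_i (n_i - 1)
nu = ((5 - 1) + (15 - 1) + (15 - 1))
nu = 4 + 14 + 14
nu = 32

32


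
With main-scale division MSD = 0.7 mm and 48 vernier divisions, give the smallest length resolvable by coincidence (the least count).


LC = MSD / n_div
= 0.7 / 48
= 0.0146

0.0146


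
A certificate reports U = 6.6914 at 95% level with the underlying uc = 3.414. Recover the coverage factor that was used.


k = U / uc
k = 6.6914 / 3.414
k = 1.96

1.96


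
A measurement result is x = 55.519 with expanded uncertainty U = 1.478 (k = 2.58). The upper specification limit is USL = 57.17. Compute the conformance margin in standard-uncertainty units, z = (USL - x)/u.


u = U / k = 1.478 / 2.58 = 0.57286822
margin = |USL - x| = |57.17 - 55.519| = 1.651
z = margin / u = 1.651 / 0.57286822
z = 2.8820

2.8820


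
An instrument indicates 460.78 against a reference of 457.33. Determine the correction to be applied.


Correction = standard - reading
= 457.33 - 460.78
= -3.4500

-3.4500


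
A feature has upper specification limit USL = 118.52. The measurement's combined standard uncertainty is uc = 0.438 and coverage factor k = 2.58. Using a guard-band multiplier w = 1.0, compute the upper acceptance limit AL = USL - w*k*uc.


U = k * uc = 2.58 * 0.438 = 1.13004
guard band g = w * U = 1.0 * 1.13004 = 1.13004
AL = USL - g = 118.52 - 1.13004
AL = 117.3900

117.3900


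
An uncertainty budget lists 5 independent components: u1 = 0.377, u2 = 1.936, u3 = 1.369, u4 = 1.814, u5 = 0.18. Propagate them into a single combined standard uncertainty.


uc = sqrt(0.377^2 + 1.936^2 + 1.369^2 + 1.814^2 + 0.18^2)
uc = sqrt(9.087382)
uc = 3.0145

3.0145


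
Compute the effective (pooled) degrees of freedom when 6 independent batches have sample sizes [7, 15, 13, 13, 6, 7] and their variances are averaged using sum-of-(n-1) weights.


nu = sum_i (n_i - 1)
nu = ((7 - 1) + (15 - 1) + (13 - 1) + (13 - 1) + (6 - 1) + (7 - 1))
nu = 6 + 14 + 12 + 12 + 5 + 6
nu = 55

55


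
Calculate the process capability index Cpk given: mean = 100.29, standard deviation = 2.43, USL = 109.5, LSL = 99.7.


Cpu = (USL - mean) / (3*sigma) = (109.5 - 100.29) / (3*2.43) = 1.2634
Cpl = (mean - LSL) / (3*sigma) = (100.29 - 99.7) / (3*2.43) = 0.0809
Cpk = min(Cpu, Cpl) = 0.0809

0.0809


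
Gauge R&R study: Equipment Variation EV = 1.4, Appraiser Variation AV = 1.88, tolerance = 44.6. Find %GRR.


GRR = sqrt(EV^2 + AV^2) = sqrt(1.4^2 + 1.88^2) = 2.3440137
%GRR = GRR / tol * 100 = 2.3440137 / 44.6 * 100
%GRR = 5.2556

5.2556


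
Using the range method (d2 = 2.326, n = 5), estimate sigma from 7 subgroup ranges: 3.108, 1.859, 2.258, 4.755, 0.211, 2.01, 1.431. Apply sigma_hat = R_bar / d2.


R_bar = (3.108 + 1.859 + 2.258 + 4.755 + 0.211 + 2.01 + 1.431) / 7
R_bar = 15.632 / 7 = 2.2331429
sigma_hat = R_bar / d2 = 2.2331429 / 2.326 = 0.9601

0.9601


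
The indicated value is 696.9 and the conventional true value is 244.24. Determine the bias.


Systematic error = measured - true
= 696.9 - 244.24
= 452.6600

452.6600


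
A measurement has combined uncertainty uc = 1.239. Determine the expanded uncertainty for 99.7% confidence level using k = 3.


U = k * uc
U = 3 * 1.239
U = 3.7170

3.7170


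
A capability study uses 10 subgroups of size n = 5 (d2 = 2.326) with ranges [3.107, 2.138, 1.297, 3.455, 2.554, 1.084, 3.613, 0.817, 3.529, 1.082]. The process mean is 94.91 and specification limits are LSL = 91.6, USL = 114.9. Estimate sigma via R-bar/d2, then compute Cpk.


R_bar = (3.107 + 2.138 + 1.297 + 3.455 + 2.554 + 1.084 + 3.613 + 0.817 + 3.529 + 1.082) / 10 = 2.2676
sigma = R_bar / d2 = 2.2676 / 2.326 = 0.97489252
Cp = (USL - LSL)/(6*sigma) = (114.9 - 91.6)/(6*0.97489252) = 3.9833
Cpu = (114.9 - 94.91)/(3*0.97489252) = 6.8349
Cpl = (94.91 - 91.6)/(3*0.97489252) = 1.1317
Cpk = min(Cpu, Cpl) = 1.1317

1.1317


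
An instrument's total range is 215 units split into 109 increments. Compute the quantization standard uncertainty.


resolution = range / divisions
resolution = 215 / 109 = 1.9724771
u_res = resolution / (2*sqrt(3))
u_res = 1.9724771 / 3.4641016
u_res = 0.5694

0.5694


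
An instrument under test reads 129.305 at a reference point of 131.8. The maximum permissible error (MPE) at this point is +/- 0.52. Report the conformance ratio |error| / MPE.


e = indication - reference = 129.305 - 131.8 = -2.4950
|e| = 2.4950
ratio = |e| / MPE = 2.4950 / 0.52
ratio = 4.7981

4.7981


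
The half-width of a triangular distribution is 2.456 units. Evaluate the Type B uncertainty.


u_B = half_width / sqrt(6)
u_B = 2.456 / 2.4494897
u_B = 1.0027

1.0027


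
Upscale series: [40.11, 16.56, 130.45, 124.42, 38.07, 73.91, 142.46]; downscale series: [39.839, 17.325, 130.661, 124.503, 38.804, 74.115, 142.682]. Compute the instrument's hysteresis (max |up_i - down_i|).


|40.11 - 39.839| = 0.2710
|16.56 - 17.325| = 0.7650
|130.45 - 130.661| = 0.2110
|124.42 - 124.503| = 0.0830
|38.07 - 38.804| = 0.7340
|73.91 - 74.115| = 0.2050
|142.46 - 142.682| = 0.2220
hysteresis = max(diffs) = 0.7650

0.7650


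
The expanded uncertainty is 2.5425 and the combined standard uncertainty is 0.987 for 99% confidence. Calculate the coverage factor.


k = U / uc
k = 2.5425 / 0.987
k = 2.576

2.576


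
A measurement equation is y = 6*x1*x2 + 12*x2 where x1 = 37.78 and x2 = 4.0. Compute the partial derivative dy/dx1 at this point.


y = 6*x1*x2 + 12*x2
dy/dx1 = 6*x2
Evaluate at x2 = 4.0: c1 = 6 * 4.0
c1 = 24.0000

24.0000


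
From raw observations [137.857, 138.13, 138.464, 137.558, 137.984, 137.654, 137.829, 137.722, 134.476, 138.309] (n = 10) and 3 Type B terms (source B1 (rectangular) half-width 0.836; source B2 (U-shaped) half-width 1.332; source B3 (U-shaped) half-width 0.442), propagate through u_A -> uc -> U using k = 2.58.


mean = (137.857 + 138.13 + 138.464 + 137.558 + 137.984 + 137.654 + 137.829 + 137.722 + 134.476 + 138.309) / 10 = 137.5983
s = sqrt(sum((x - mean)^2)/(n-1)) = 1.1340652
u_A = s / sqrt(n) = 1.1340652 / sqrt(10) = 0.3586229
u_B1 = 0.836 / sqrt(3) = 0.48266483
u_B2 = 1.332 / sqrt(2) = 0.94186623
u_B3 = 0.442 / sqrt(2) = 0.3125412
uc = sqrt(0.3586229^2 + 0.48266483^2 + 0.94186623^2 + 0.3125412^2) = 1.1603317
U = k * uc = 2.58 * 1.1603317
U = 2.9937

2.9937


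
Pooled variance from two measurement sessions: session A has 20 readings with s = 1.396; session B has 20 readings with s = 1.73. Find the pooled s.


s_p = sqrt(((n1-1)*s1^2 + (n2-1)*s2^2) / (n1+n2-2))
numerator = (20-1)*1.396^2 + (20-1)*1.73^2 = 37.027504 + 56.8651 = 93.892604
denominator = 20 + 20 - 2 = 38
s_p^2 = 93.892604 / 38 = 2.470858
s_p = sqrt(2.470858) = 1.5719

1.5719


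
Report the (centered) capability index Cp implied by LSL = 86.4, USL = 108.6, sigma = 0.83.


Cp = (USL - LSL) / (6 * sigma)
= (108.6 - 86.4) / (6 * 0.83)
= 22.2000 / 4.9800
= 4.4578

4.4578


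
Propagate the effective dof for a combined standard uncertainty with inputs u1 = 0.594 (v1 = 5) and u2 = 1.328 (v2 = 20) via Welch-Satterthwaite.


uc = sqrt(u1^2 + u2^2) = sqrt(0.594^2 + 1.328^2) = 1.4547921
v_eff = uc^4 / (u1^4/v1 + u2^4/v2)
= 1.4547921^4 / (0.594^4/5 + 1.328^4/20)
= 4.4792338 / 0.18041007
v_eff = 24.8281

24.8281


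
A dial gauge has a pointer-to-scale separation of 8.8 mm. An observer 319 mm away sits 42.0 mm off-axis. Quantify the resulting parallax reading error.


error = h * offset / d
= 8.8 * 42.0 / 319
= 1.1586

1.1586


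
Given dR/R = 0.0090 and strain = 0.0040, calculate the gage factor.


GF = (dR/R) / epsilon
= 0.0090 / 0.0040
= 2.2500

2.2500


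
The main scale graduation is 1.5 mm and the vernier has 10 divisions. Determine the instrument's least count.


LC = MSD / n_div
= 1.5 / 10
= 0.1500

0.1500


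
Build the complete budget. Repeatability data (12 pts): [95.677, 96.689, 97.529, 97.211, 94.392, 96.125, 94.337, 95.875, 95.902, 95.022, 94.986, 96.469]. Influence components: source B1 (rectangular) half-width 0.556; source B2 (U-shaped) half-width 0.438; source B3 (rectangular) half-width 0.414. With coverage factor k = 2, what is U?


mean = (95.677 + 96.689 + 97.529 + 97.211 + 94.392 + 96.125 + 94.337 + 95.875 + 95.902 + 95.022 + 94.986 + 96.469) / 12 = 95.85116667
s = sqrt(sum((x - mean)^2)/(n-1)) = 1.0319586
u_A = s / sqrt(n) = 1.0319586 / sqrt(12) = 0.29790079
u_B1 = 0.556 / sqrt(3) = 0.32100675
u_B2 = 0.438 / sqrt(2) = 0.30971277
u_B3 = 0.414 / sqrt(3) = 0.23902301
uc = sqrt(0.29790079^2 + 0.32100675^2 + 0.30971277^2 + 0.23902301^2) = 0.58723438
U = k * uc = 2 * 0.58723438
U = 1.1745

1.1745


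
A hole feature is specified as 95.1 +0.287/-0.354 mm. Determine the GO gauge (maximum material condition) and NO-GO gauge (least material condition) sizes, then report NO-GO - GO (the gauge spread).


GO = nominal - lower_tol (smallest hole = maximum material condition)
GO = 95.1 - 0.354 = 94.746
NO-GO = nominal + upper_tol (largest hole = least material condition)
NO-GO = 95.1 + 0.287 = 95.387
spread = NO-GO - GO = 95.387 - 94.746 = 0.6410

0.6410


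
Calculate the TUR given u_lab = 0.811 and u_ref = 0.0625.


TUR = u_lab / u_ref
= 0.811 / 0.0625
= 12.9760

12.9760


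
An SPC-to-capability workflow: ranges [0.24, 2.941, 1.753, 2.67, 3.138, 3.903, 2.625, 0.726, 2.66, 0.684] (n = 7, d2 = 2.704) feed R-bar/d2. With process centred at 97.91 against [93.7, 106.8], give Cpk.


R_bar = (0.24 + 2.941 + 1.753 + 2.67 + 3.138 + 3.903 + 2.625 + 0.726 + 2.66 + 0.684) / 10 = 2.134
sigma = R_bar / d2 = 2.134 / 2.704 = 0.78920118
Cp = (USL - LSL)/(6*sigma) = (106.8 - 93.7)/(6*0.78920118) = 2.7665
Cpu = (106.8 - 97.91)/(3*0.78920118) = 3.7549
Cpl = (97.91 - 93.7)/(3*0.78920118) = 1.7782
Cpk = min(Cpu, Cpl) = 1.7782

1.7782


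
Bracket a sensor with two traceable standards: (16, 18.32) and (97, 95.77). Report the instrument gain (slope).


slope = (y2 - y1) / (x2 - x1)
= (95.77 - 18.32) / (97 - 16)
= 77.4500 / 81
= 0.9562

0.9562


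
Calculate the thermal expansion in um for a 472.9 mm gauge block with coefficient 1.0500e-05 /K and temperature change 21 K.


dL = L * alpha * dT
= 472.9 * 1.0500e-05 * 21
= 0.1042744 mm
dL_um = 0.1042744 * 1000 = 104.2744 um

104.2744


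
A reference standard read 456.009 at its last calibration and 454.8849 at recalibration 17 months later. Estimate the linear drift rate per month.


rate = (v2 - v1) / months
= (454.8849 - 456.009) / 17
= -1.1241 / 17
= -0.0661

-0.0661


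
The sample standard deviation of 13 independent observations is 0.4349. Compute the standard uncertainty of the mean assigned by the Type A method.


u_A = s / sqrt(n)
u_A = 0.4349 / sqrt(13)
u_A = 0.4349 / 3.6055513
u_A = 0.1206

0.1206


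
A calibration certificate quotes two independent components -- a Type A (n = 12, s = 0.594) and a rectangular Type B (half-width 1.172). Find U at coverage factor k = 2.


u_A = s / sqrt(n) = 0.594 / sqrt(12) = 0.17147303
u_B = half_width / sqrt(3) = 1.172 / sqrt(3) = 0.67665452
uc = sqrt(u_A^2 + u_B^2) = sqrt(0.17147303^2 + 0.67665452^2) = 0.69804322
U = k * uc = 2 * 0.69804322
U = 1.3961

1.3961


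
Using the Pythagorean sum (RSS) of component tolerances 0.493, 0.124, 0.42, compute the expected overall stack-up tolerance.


RSS = sqrt(0.493^2 + 0.124^2 + 0.42^2)
= sqrt(0.434825)
= 0.6594

0.6594


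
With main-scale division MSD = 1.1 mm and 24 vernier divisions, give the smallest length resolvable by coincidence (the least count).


LC = MSD / n_div
= 1.1 / 24
= 0.0458

0.0458


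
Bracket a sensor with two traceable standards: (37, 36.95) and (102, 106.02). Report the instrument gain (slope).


slope = (y2 - y1) / (x2 - x1)
= (106.02 - 36.95) / (102 - 37)
= 69.0700 / 65
= 1.0626

1.0626


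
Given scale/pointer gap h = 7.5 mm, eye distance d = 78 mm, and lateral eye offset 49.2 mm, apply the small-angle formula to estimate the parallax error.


error = h * offset / d
= 7.5 * 49.2 / 78
= 4.7308

4.7308


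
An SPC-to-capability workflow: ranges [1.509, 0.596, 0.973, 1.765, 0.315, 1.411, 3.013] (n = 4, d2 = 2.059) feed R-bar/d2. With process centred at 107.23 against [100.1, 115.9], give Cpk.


R_bar = (1.509 + 0.596 + 0.973 + 1.765 + 0.315 + 1.411 + 3.013) / 7 = 1.3688571
sigma = R_bar / d2 = 1.3688571 / 2.059 = 0.66481646
Cp = (USL - LSL)/(6*sigma) = (115.9 - 100.1)/(6*0.66481646) = 3.9610
Cpu = (115.9 - 107.23)/(3*0.66481646) = 4.3471
Cpl = (107.23 - 100.1)/(3*0.66481646) = 3.5749
Cpk = min(Cpu, Cpl) = 3.5749

3.5749


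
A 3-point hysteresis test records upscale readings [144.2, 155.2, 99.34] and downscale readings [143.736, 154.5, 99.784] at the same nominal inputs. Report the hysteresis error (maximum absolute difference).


|144.2 - 143.736| = 0.4640
|155.2 - 154.5| = 0.7000
|99.34 - 99.784| = 0.4440
hysteresis = max(diffs) = 0.7000

0.7000


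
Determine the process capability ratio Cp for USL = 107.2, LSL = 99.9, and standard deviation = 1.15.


Cp = (USL - LSL) / (6 * sigma)
= (107.2 - 99.9) / (6 * 1.15)
= 7.3000 / 6.9000
= 1.0580

1.0580


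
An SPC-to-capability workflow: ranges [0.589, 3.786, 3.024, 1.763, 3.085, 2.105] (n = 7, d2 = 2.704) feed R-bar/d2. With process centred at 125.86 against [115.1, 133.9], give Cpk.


R_bar = (0.589 + 3.786 + 3.024 + 1.763 + 3.085 + 2.105) / 6 = 2.392
sigma = R_bar / d2 = 2.392 / 2.704 = 0.88461538
Cp = (USL - LSL)/(6*sigma) = (133.9 - 115.1)/(6*0.88461538) = 3.5420
Cpu = (133.9 - 125.86)/(3*0.88461538) = 3.0296
Cpl = (125.86 - 115.1)/(3*0.88461538) = 4.0545
Cpk = min(Cpu, Cpl) = 3.0296

3.0296


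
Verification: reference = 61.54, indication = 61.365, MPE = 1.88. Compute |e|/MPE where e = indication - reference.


e = indication - reference = 61.365 - 61.54 = -0.1750
|e| = 0.1750
ratio = |e| / MPE = 0.1750 / 1.88
ratio = 0.0931

0.0931


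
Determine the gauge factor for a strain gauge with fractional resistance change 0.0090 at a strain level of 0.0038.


GF = (dR/R) / epsilon
= 0.0090 / 0.0038
= 2.3684

2.3684


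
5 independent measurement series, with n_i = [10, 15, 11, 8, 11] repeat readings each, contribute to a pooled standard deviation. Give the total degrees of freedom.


nu = sum_i (n_i - 1)
nu = ((10 - 1) + (15 - 1) + (11 - 1) + (8 - 1) + (11 - 1))
nu = 9 + 14 + 10 + 7 + 10
nu = 50

50


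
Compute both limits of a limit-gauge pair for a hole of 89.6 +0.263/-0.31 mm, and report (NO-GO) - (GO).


GO = nominal - lower_tol (smallest hole = maximum material condition)
GO = 89.6 - 0.31 = 89.29
NO-GO = nominal + upper_tol (largest hole = least material condition)
NO-GO = 89.6 + 0.263 = 89.863
spread = NO-GO - GO = 89.863 - 89.29 = 0.5730

0.5730


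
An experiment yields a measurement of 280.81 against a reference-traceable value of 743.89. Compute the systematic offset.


Systematic error = measured - true
= 280.81 - 743.89
= -463.0800

-463.0800


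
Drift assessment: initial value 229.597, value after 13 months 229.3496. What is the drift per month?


rate = (v2 - v1) / months
= (229.3496 - 229.597) / 13
= -0.2474 / 13
= -0.0190

-0.0190


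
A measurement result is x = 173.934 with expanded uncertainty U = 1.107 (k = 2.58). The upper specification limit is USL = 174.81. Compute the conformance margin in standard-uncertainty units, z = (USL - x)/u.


u = U / k = 1.107 / 2.58 = 0.42906977
margin = |USL - x| = |174.81 - 173.934| = 0.876
z = margin / u = 0.876 / 0.42906977
z = 2.0416

2.0416


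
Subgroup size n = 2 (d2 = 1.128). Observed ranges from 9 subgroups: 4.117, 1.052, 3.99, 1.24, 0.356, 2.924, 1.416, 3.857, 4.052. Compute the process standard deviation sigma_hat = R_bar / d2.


R_bar = (4.117 + 1.052 + 3.99 + 1.24 + 0.356 + 2.924 + 1.416 + 3.857 + 4.052) / 9
R_bar = 23.004 / 9 = 2.556
sigma_hat = R_bar / d2 = 2.556 / 1.128 = 2.2660

2.2660


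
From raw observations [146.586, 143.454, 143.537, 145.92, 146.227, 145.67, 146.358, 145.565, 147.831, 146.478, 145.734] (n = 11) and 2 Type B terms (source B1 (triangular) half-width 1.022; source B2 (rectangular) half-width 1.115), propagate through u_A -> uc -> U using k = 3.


mean = (146.586 + 143.454 + 143.537 + 145.92 + 146.227 + 145.67 + 146.358 + 145.565 + 147.831 + 146.478 + 145.734) / 11 = 145.76
s = sqrt(sum((x - mean)^2)/(n-1)) = 1.2804023
u_A = s / sqrt(n) = 1.2804023 / sqrt(11) = 0.38605582
u_B1 = 1.022 / sqrt(6) = 0.41722975
u_B2 = 1.115 / sqrt(3) = 0.64374555
uc = sqrt(0.38605582^2 + 0.41722975^2 + 0.64374555^2) = 0.85879456
U = k * uc = 3 * 0.85879456
U = 2.5764

2.5764


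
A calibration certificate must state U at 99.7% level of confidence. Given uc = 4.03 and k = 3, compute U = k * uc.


U = k * uc
U = 3 * 4.03
U = 12.0900

12.0900


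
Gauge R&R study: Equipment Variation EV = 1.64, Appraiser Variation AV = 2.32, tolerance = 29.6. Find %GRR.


GRR = sqrt(EV^2 + AV^2) = sqrt(1.64^2 + 2.32^2) = 2.8411265
%GRR = GRR / tol * 100 = 2.8411265 / 29.6 * 100
%GRR = 9.5984

9.5984


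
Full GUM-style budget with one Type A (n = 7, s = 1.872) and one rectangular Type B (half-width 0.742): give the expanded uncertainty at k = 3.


u_A = s / sqrt(n) = 1.872 / sqrt(7) = 0.70754949
u_B = half_width / sqrt(3) = 0.742 / sqrt(3) = 0.4283939
uc = sqrt(u_A^2 + u_B^2) = sqrt(0.70754949^2 + 0.4283939^2) = 0.82713216
U = k * uc = 3 * 0.82713216
U = 2.4814

2.4814


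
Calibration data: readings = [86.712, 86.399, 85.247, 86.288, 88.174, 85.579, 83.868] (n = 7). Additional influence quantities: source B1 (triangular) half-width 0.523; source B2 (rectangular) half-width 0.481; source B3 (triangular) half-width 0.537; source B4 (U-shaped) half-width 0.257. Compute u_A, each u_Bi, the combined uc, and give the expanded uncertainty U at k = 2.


mean = (86.712 + 86.399 + 85.247 + 86.288 + 88.174 + 85.579 + 83.868) / 7 = 86.03814286
s = sqrt(sum((x - mean)^2)/(n-1)) = 1.3388337
u_A = s / sqrt(n) = 1.3388337 / sqrt(7) = 0.50603157
u_B1 = 0.523 / sqrt(6) = 0.21351386
u_B2 = 0.481 / sqrt(3) = 0.27770548
u_B3 = 0.537 / sqrt(6) = 0.21922933
u_B4 = 0.257 / sqrt(2) = 0.18172644
uc = sqrt(0.50603157^2 + 0.21351386^2 + 0.27770548^2 + 0.21922933^2 + 0.18172644^2) = 0.67813159
U = k * uc = 2 * 0.67813159
U = 1.3563

1.3563


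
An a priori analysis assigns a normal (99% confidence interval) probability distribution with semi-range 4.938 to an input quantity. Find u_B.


u_B = half_width / 2.576
u_B = 4.938 / 2.576
u_B = 1.9169

1.9169


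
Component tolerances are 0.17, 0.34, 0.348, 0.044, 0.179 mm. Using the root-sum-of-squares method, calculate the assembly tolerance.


RSS = sqrt(0.17^2 + 0.34^2 + 0.348^2 + 0.044^2 + 0.179^2)
= sqrt(0.299581)
= 0.5473

0.5473


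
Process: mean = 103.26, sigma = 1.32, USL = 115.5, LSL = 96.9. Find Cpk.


Cpu = (USL - mean) / (3*sigma) = (115.5 - 103.26) / (3*1.32) = 3.0909
Cpl = (mean - LSL) / (3*sigma) = (103.26 - 96.9) / (3*1.32) = 1.6061
Cpk = min(Cpu, Cpl) = 1.6061

1.6061


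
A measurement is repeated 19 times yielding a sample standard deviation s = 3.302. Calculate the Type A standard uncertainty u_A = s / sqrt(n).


u_A = s / sqrt(n)
u_A = 3.302 / sqrt(19)
u_A = 3.302 / 4.3588989
u_A = 0.7575

0.7575


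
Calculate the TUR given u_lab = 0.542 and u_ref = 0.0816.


TUR = u_lab / u_ref
= 0.542 / 0.0816
= 6.6422

6.6422


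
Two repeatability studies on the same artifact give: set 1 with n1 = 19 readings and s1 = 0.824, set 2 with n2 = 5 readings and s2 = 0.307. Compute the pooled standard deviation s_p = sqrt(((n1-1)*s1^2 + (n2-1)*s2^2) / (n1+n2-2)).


s_p = sqrt(((n1-1)*s1^2 + (n2-1)*s2^2) / (n1+n2-2))
numerator = (19-1)*0.824^2 + (5-1)*0.307^2 = 12.221568 + 0.376996 = 12.598564
denominator = 19 + 5 - 2 = 22
s_p^2 = 12.598564 / 22 = 0.572662
s_p = sqrt(0.572662) = 0.7567

0.7567


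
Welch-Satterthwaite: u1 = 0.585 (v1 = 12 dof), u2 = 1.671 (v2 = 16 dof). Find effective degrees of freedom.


uc = sqrt(u1^2 + u2^2) = sqrt(0.585^2 + 1.671^2) = 1.7704423
v_eff = uc^4 / (u1^4/v1 + u2^4/v2)
= 1.7704423^4 / (0.585^4/12 + 1.671^4/16)
= 9.8248767 / 0.49704794
v_eff = 19.7665

19.7665


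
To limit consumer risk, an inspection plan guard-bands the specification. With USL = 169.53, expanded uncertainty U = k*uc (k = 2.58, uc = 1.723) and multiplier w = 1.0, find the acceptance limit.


U = k * uc = 2.58 * 1.723 = 4.44534
guard band g = w * U = 1.0 * 4.44534 = 4.44534
AL = USL - g = 169.53 - 4.44534
AL = 165.0847

165.0847


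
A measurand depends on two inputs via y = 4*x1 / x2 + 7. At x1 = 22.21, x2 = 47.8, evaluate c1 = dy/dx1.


y = 4*x1 / x2 + 7
dy/dx1 = 4/x2
Evaluate at x2 = 47.8: c1 = 4 / 47.8
c1 = 0.0837

0.0837


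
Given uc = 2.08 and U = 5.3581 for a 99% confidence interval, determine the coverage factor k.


k = U / uc
k = 5.3581 / 2.08
k = 2.576

2.576


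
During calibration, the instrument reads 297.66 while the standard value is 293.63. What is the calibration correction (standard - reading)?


Correction = standard - reading
= 293.63 - 297.66
= -4.0300

-4.0300


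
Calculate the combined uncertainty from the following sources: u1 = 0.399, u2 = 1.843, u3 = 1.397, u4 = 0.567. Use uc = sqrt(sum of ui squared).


uc = sqrt(0.399^2 + 1.843^2 + 1.397^2 + 0.567^2)
uc = sqrt(5.828948)
uc = 2.4143

2.4143


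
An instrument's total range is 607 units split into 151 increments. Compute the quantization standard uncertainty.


resolution = range / divisions
resolution = 607 / 151 = 4.0198675
u_res = resolution / (2*sqrt(3))
u_res = 4.0198675 / 3.4641016
u_res = 1.1604

1.1604


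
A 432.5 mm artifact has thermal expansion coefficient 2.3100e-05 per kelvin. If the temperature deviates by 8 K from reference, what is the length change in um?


dL = L * alpha * dT
= 432.5 * 2.3100e-05 * 8
= 0.0799260 mm
dL_um = 0.0799260 * 1000 = 79.9260 um

79.9260


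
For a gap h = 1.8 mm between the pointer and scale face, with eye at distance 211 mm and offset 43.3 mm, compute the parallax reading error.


error = h * offset / d
= 1.8 * 43.3 / 211
= 0.3694

0.3694


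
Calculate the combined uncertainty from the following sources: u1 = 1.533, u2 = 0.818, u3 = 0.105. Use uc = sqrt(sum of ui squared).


uc = sqrt(1.533^2 + 0.818^2 + 0.105^2)
uc = sqrt(3.030238)
uc = 1.7408

1.7408


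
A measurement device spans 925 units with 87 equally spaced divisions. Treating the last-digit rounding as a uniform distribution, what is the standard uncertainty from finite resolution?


resolution = range / divisions
resolution = 925 / 87 = 10.632184
u_res = resolution / (2*sqrt(3))
u_res = 10.632184 / 3.4641016
u_res = 3.0692

3.0692


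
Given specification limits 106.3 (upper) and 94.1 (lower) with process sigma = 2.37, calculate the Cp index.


Cp = (USL - LSL) / (6 * sigma)
= (106.3 - 94.1) / (6 * 2.37)
= 12.2000 / 14.2200
= 0.8579

0.8579


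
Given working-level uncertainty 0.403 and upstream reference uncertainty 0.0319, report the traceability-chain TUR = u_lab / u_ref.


TUR = u_lab / u_ref
= 0.403 / 0.0319
= 12.6332

12.6332


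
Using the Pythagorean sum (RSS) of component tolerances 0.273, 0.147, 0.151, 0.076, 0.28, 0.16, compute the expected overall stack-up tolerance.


RSS = sqrt(0.273^2 + 0.147^2 + 0.151^2 + 0.076^2 + 0.28^2 + 0.16^2)
= sqrt(0.228715)
= 0.4782

0.4782


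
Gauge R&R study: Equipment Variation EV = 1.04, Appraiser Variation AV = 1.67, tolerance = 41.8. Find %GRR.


GRR = sqrt(EV^2 + AV^2) = sqrt(1.04^2 + 1.67^2) = 1.9673586
%GRR = GRR / tol * 100 = 1.9673586 / 41.8 * 100
%GRR = 4.7066

4.7066


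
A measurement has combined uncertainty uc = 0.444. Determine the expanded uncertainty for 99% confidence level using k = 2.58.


U = k * uc
U = 2.58 * 0.444
U = 1.1455

1.1455


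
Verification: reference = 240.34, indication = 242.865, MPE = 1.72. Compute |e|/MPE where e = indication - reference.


e = indication - reference = 242.865 - 240.34 = 2.5250
|e| = 2.5250
ratio = |e| / MPE = 2.5250 / 1.72
ratio = 1.4680

1.4680


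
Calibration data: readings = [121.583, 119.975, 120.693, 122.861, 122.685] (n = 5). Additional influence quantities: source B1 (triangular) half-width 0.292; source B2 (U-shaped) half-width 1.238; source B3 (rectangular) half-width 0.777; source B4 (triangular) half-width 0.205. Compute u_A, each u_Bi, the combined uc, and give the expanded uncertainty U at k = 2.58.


mean = (121.583 + 119.975 + 120.693 + 122.861 + 122.685) / 5 = 121.5594
s = sqrt(sum((x - mean)^2)/(n-1)) = 1.2472637
u_A = s / sqrt(n) = 1.2472637 / sqrt(5) = 0.55779328
u_B1 = 0.292 / sqrt(6) = 0.1192085
u_B2 = 1.238 / sqrt(2) = 0.8753982
u_B3 = 0.777 / sqrt(3) = 0.44860116
u_B4 = 0.205 / sqrt(6) = 0.0836909
uc = sqrt(0.55779328^2 + 0.1192085^2 + 0.8753982^2 + 0.44860116^2 + 0.0836909^2) = 1.1401374
U = k * uc = 2.58 * 1.1401374
U = 2.9416

2.9416
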